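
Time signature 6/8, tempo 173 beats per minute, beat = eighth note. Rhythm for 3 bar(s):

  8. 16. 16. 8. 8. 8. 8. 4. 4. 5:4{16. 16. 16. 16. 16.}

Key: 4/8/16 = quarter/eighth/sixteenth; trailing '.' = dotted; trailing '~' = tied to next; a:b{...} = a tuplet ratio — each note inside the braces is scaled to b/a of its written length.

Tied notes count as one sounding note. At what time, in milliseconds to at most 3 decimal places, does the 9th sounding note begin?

note 9 onset = 12b = 4161.85ms

1. 0.0ms @ 0 + 520.231ms (3/2)
2. 520.231ms @ 3/2 + 260.116ms (3/4)
3. 780.347ms @ 9/4 + 260.116ms (3/4)
4. 1040.462ms @ 3 + 520.231ms (3/2)
5. 1560.694ms @ 9/2 + 520.231ms (3/2)
6. 2080.925ms @ 6 + 520.231ms (3/2)
7. 2601.156ms @ 15/2 + 520.231ms (3/2)
8. 3121.387ms @ 9 + 1040.462ms (3)
9. 4161.85ms @ 12 + 1040.462ms (3)
10. 5202.312ms @ 15 + 208.092ms (3/5)
11. 5410.405ms @ 78/5 + 208.092ms (3/5)
12. 5618.497ms @ 81/5 + 208.092ms (3/5)
13. 5826.59ms @ 84/5 + 208.092ms (3/5)
14. 6034.682ms @ 87/5 + 208.092ms (3/5)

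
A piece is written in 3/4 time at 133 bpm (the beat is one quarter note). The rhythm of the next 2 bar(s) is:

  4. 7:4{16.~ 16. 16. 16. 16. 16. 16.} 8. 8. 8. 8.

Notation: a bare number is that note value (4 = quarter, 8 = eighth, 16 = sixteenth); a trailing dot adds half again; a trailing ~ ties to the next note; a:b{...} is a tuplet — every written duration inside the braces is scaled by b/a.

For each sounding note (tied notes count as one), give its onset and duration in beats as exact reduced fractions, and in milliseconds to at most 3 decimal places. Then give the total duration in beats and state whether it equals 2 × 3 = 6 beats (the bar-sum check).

1) 0.0ms=0b +676.692ms=3/2b
2) 676.692ms=3/2b +193.34ms=3/7b
3) 870.032ms=27/14b +96.67ms=3/14b
4) 966.702ms=15/7b +96.67ms=3/14b
5) 1063.373ms=33/14b +96.67ms=3/14b
6) 1160.043ms=18/7b +96.67ms=3/14b
7) 1256.713ms=39/14b +96.67ms=3/14b
8) 1353.383ms=3b +338.346ms=3/4b
9) 1691.729ms=15/4b +338.346ms=3/4b
10) 2030.075ms=9/2b +338.346ms=3/4b
11) 2368.421ms=21/4b +338.346ms=3/4b
Σ=6b of 6 (133bpm 3/4) — PASS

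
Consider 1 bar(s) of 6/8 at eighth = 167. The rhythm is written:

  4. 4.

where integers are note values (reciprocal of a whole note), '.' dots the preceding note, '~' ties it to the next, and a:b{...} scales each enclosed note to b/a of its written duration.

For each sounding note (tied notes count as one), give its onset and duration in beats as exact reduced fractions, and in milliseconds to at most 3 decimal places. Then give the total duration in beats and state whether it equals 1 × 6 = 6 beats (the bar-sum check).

1) 0.0ms=0b +1077.844ms=3b
2) 1077.844ms=3b +1077.844ms=3b
Σ=6b of 6 (167bpm 6/8) — PASS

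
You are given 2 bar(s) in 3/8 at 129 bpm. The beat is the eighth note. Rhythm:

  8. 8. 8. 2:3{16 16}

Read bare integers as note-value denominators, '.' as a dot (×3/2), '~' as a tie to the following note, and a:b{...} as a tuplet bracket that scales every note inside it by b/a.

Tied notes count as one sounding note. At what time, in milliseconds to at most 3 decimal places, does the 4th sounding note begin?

note 4 onset = 9/2b = 2093.023ms

1. 0.0ms @ 0 + 697.674ms (3/2)
2. 697.674ms @ 3/2 + 697.674ms (3/2)
3. 1395.349ms @ 3 + 697.674ms (3/2)
4. 2093.023ms @ 9/2 + 348.837ms (3/4)
5. 2441.86ms @ 21/4 + 348.837ms (3/4)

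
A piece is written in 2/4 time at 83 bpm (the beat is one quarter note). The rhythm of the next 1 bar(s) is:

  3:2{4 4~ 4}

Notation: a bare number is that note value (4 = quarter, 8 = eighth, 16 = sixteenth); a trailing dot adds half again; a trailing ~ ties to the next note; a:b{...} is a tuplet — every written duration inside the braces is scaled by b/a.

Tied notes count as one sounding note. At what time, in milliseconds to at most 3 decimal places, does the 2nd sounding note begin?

note 2 onset = 2/3b = 481.928ms

1. 0.0ms @ 0 + 481.928ms (2/3)
2. 481.928ms @ 2/3 + 963.855ms (4/3)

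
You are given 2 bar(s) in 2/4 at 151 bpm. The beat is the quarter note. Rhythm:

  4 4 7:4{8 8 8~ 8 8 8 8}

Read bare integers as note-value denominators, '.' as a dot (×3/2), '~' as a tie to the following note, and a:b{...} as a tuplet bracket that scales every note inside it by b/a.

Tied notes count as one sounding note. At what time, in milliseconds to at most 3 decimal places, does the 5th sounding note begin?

1. 0.0ms @ 0 + 397.351ms (1)
2. 397.351ms @ 1 + 397.351ms (1)
3. 794.702ms @ 2 + 113.529ms (2/7)
4. 908.231ms @ 16/7 + 113.529ms (2/7)
5. 1021.76ms @ 18/7 + 227.058ms (4/7)
6. 1248.817ms @ 22/7 + 113.529ms (2/7)
7. 1362.346ms @ 24/7 + 113.529ms (2/7)
8. 1475.875ms @ 26/7 + 113.529ms (2/7)

note 5 onset = 18/7b = 1021.76ms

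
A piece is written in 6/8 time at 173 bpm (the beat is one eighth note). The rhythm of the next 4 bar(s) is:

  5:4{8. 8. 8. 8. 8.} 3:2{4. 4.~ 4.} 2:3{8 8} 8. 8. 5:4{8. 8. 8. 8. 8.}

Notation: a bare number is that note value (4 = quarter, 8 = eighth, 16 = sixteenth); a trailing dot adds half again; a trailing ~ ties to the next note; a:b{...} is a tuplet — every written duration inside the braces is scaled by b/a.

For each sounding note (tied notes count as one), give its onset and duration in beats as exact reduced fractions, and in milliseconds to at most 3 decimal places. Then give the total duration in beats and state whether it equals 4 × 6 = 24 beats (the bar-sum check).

1) 0.0ms=0b +416.185ms=6/5b
2) 416.185ms=6/5b +416.185ms=6/5b
3) 832.37ms=12/5b +416.185ms=6/5b
4) 1248.555ms=18/5b +416.185ms=6/5b
5) 1664.74ms=24/5b +416.185ms=6/5b
6) 2080.925ms=6b +693.642ms=2b
7) 2774.566ms=8b +1387.283ms=4b
8) 4161.85ms=12b +520.231ms=3/2b
9) 4682.081ms=27/2b +520.231ms=3/2b
10) 5202.312ms=15b +520.231ms=3/2b
11) 5722.543ms=33/2b +520.231ms=3/2b
12) 6242.775ms=18b +416.185ms=6/5b
13) 6658.96ms=96/5b +416.185ms=6/5b
14) 7075.145ms=102/5b +416.185ms=6/5b
15) 7491.329ms=108/5b +416.185ms=6/5b
16) 7907.514ms=114/5b +416.185ms=6/5b
Σ=24b of 24 (173bpm 6/8) — PASS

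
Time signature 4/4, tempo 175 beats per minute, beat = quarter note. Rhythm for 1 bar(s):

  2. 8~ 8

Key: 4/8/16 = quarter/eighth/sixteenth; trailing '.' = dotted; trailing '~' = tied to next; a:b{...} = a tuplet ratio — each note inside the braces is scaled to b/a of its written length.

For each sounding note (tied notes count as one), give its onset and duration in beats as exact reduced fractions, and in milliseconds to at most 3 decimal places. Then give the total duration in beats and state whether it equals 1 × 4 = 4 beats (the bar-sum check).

1) 0.0ms=0b +1028.571ms=3b
2) 1028.571ms=3b +342.857ms=1b
Σ=4b of 4 (175bpm 4/4) — PASS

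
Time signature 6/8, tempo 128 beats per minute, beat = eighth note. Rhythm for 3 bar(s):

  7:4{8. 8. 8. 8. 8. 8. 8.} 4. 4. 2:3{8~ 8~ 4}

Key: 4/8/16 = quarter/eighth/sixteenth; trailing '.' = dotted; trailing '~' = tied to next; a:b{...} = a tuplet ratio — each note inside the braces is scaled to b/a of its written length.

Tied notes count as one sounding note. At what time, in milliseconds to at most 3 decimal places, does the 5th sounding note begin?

1. 0.0ms @ 0 + 401.786ms (6/7)
2. 401.786ms @ 6/7 + 401.786ms (6/7)
3. 803.571ms @ 12/7 + 401.786ms (6/7)
4. 1205.357ms @ 18/7 + 401.786ms (6/7)
5. 1607.143ms @ 24/7 + 401.786ms (6/7)
6. 2008.929ms @ 30/7 + 401.786ms (6/7)
7. 2410.714ms @ 36/7 + 401.786ms (6/7)
8. 2812.5ms @ 6 + 1406.25ms (3)
9. 4218.75ms @ 9 + 1406.25ms (3)
10. 5625.0ms @ 12 + 2812.5ms (6)

note 5 onset = 24/7b = 1607.143ms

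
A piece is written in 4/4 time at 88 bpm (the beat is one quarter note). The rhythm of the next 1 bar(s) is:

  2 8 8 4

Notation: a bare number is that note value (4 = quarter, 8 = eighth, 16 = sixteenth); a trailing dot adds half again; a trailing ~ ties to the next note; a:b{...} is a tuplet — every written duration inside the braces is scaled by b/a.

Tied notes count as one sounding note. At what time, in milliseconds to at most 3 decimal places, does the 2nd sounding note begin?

note 2 onset = 2b = 1363.636ms

1. 0.0ms @ 0 + 1363.636ms (2)
2. 1363.636ms @ 2 + 340.909ms (1/2)
3. 1704.545ms @ 5/2 + 340.909ms (1/2)
4. 2045.455ms @ 3 + 681.818ms (1)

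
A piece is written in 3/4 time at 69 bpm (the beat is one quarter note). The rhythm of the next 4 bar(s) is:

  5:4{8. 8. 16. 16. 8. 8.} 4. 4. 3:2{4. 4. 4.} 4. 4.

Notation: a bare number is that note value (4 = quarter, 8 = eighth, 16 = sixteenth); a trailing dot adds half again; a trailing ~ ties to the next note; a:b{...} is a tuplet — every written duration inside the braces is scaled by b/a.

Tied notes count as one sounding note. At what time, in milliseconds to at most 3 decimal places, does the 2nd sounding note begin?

note 2 onset = 3/5b = 521.739ms

1. 0.0ms @ 0 + 521.739ms (3/5)
2. 521.739ms @ 3/5 + 521.739ms (3/5)
3. 1043.478ms @ 6/5 + 260.87ms (3/10)
4. 1304.348ms @ 3/2 + 260.87ms (3/10)
5. 1565.217ms @ 9/5 + 521.739ms (3/5)
6. 2086.957ms @ 12/5 + 521.739ms (3/5)
7. 2608.696ms @ 3 + 1304.348ms (3/2)
8. 3913.043ms @ 9/2 + 1304.348ms (3/2)
9. 5217.391ms @ 6 + 869.565ms (1)
10. 6086.957ms @ 7 + 869.565ms (1)
11. 6956.522ms @ 8 + 869.565ms (1)
12. 7826.087ms @ 9 + 1304.348ms (3/2)
13. 9130.435ms @ 21/2 + 1304.348ms (3/2)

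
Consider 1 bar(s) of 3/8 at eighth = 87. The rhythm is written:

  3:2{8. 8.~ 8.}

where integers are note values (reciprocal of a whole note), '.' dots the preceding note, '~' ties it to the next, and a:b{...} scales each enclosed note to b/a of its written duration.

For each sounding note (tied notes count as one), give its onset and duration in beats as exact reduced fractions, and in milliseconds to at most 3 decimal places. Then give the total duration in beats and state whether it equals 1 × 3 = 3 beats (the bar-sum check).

1) 0.0ms=0b +689.655ms=1b
2) 689.655ms=1b +1379.31ms=2b
Σ=3b of 3 (87bpm 3/8) — PASS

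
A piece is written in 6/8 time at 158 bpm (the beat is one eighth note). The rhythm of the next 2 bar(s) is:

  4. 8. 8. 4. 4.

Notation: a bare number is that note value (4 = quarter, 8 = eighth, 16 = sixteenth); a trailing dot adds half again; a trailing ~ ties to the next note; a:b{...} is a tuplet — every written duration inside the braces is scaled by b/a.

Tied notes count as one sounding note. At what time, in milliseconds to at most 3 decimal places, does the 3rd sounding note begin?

1. 0.0ms @ 0 + 1139.241ms (3)
2. 1139.241ms @ 3 + 569.62ms (3/2)
3. 1708.861ms @ 9/2 + 569.62ms (3/2)
4. 2278.481ms @ 6 + 1139.241ms (3)
5. 3417.722ms @ 9 + 1139.241ms (3)

note 3 onset = 9/2b = 1708.861ms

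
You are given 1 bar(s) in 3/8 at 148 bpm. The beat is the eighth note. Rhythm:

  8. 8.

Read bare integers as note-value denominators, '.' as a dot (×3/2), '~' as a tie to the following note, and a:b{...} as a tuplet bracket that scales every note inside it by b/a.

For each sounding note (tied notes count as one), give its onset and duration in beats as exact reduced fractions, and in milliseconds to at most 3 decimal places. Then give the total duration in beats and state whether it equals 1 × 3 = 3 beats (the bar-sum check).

1) 0.0ms=0b +608.108ms=3/2b
2) 608.108ms=3/2b +608.108ms=3/2b
Σ=3b of 3 (148bpm 3/8) — PASS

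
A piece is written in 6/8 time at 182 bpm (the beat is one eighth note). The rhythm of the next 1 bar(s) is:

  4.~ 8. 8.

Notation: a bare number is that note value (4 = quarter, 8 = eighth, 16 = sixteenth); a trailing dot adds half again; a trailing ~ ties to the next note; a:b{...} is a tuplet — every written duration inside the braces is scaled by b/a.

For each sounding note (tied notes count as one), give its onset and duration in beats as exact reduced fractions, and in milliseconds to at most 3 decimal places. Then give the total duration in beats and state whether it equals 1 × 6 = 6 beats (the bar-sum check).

1) 0.0ms=0b +1483.516ms=9/2b
2) 1483.516ms=9/2b +494.505ms=3/2b
Σ=6b of 6 (182bpm 6/8) — PASS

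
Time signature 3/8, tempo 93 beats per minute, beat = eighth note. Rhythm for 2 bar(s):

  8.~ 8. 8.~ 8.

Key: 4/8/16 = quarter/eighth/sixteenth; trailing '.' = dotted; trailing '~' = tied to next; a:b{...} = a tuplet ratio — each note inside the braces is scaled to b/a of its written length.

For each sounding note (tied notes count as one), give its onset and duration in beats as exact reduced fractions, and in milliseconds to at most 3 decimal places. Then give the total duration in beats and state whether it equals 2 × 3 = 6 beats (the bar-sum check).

1) 0.0ms=0b +1935.484ms=3b
2) 1935.484ms=3b +1935.484ms=3b
Σ=6b of 6 (93bpm 3/8) — PASS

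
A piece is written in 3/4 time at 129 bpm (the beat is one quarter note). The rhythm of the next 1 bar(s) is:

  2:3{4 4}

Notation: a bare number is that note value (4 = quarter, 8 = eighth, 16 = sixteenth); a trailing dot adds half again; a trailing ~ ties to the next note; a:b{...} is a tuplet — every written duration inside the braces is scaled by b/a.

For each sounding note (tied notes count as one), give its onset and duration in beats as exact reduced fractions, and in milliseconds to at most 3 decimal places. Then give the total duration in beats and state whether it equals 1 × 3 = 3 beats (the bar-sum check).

1) 0.0ms=0b +697.674ms=3/2b
2) 697.674ms=3/2b +697.674ms=3/2b
Σ=3b of 3 (129bpm 3/4) — PASS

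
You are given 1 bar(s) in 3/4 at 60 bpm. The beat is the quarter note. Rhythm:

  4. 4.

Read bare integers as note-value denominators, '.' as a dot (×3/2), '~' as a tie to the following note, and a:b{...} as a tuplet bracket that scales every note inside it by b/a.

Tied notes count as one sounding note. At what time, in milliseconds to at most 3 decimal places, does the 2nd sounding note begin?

note 2 onset = 3/2b = 1500.0ms

1. 0.0ms @ 0 + 1500.0ms (3/2)
2. 1500.0ms @ 3/2 + 1500.0ms (3/2)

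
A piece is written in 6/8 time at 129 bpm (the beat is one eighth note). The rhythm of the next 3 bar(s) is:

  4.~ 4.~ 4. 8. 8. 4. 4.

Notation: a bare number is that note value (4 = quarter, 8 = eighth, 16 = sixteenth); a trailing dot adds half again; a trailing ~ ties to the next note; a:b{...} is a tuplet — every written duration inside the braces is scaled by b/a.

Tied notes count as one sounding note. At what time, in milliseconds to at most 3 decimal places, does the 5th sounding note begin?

1. 0.0ms @ 0 + 4186.047ms (9)
2. 4186.047ms @ 9 + 697.674ms (3/2)
3. 4883.721ms @ 21/2 + 697.674ms (3/2)
4. 5581.395ms @ 12 + 1395.349ms (3)
5. 6976.744ms @ 15 + 1395.349ms (3)

note 5 onset = 15b = 6976.744ms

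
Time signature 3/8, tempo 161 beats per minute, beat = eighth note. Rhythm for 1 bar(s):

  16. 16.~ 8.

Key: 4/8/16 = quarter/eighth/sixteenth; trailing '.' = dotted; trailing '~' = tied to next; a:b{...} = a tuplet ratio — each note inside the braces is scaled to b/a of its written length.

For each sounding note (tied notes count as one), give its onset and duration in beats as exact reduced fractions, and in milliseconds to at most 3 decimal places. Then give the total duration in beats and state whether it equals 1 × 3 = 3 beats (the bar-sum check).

1) 0.0ms=0b +279.503ms=3/4b
2) 279.503ms=3/4b +838.509ms=9/4b
Σ=3b of 3 (161bpm 3/8) — PASS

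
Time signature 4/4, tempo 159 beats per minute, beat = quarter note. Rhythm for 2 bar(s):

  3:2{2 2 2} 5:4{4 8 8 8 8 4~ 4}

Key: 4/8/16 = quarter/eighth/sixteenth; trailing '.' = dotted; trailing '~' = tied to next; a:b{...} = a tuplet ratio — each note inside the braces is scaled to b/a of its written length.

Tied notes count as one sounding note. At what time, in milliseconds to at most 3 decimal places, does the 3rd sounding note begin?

1. 0.0ms @ 0 + 503.145ms (4/3)
2. 503.145ms @ 4/3 + 503.145ms (4/3)
3. 1006.289ms @ 8/3 + 503.145ms (4/3)
4. 1509.434ms @ 4 + 301.887ms (4/5)
5. 1811.321ms @ 24/5 + 150.943ms (2/5)
6. 1962.264ms @ 26/5 + 150.943ms (2/5)
7. 2113.208ms @ 28/5 + 150.943ms (2/5)
8. 2264.151ms @ 6 + 150.943ms (2/5)
9. 2415.094ms @ 32/5 + 603.774ms (8/5)

note 3 onset = 8/3b = 1006.289ms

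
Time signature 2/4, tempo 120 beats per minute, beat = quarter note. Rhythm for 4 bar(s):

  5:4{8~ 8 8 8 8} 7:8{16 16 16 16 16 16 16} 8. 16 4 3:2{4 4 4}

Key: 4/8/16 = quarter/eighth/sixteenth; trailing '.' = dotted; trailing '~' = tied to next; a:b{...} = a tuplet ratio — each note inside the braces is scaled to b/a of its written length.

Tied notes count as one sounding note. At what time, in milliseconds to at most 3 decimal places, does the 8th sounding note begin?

1. 0.0ms @ 0 + 400.0ms (4/5)
2. 400.0ms @ 4/5 + 200.0ms (2/5)
3. 600.0ms @ 6/5 + 200.0ms (2/5)
4. 800.0ms @ 8/5 + 200.0ms (2/5)
5. 1000.0ms @ 2 + 142.857ms (2/7)
6. 1142.857ms @ 16/7 + 142.857ms (2/7)
7. 1285.714ms @ 18/7 + 142.857ms (2/7)
8. 1428.571ms @ 20/7 + 142.857ms (2/7)
9. 1571.429ms @ 22/7 + 142.857ms (2/7)
10. 1714.286ms @ 24/7 + 142.857ms (2/7)
11. 1857.143ms @ 26/7 + 142.857ms (2/7)
12. 2000.0ms @ 4 + 375.0ms (3/4)
13. 2375.0ms @ 19/4 + 125.0ms (1/4)
14. 2500.0ms @ 5 + 500.0ms (1)
15. 3000.0ms @ 6 + 333.333ms (2/3)
16. 3333.333ms @ 20/3 + 333.333ms (2/3)
17. 3666.667ms @ 22/3 + 333.333ms (2/3)

note 8 onset = 20/7b = 1428.571ms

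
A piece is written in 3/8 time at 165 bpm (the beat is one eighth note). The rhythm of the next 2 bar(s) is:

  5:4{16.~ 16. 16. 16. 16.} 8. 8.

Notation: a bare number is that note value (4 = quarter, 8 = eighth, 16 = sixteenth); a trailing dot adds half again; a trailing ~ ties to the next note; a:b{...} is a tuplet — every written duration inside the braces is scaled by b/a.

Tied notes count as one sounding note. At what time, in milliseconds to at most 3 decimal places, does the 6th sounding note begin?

note 6 onset = 9/2b = 1636.364ms

1. 0.0ms @ 0 + 436.364ms (6/5)
2. 436.364ms @ 6/5 + 218.182ms (3/5)
3. 654.545ms @ 9/5 + 218.182ms (3/5)
4. 872.727ms @ 12/5 + 218.182ms (3/5)
5. 1090.909ms @ 3 + 545.455ms (3/2)
6. 1636.364ms @ 9/2 + 545.455ms (3/2)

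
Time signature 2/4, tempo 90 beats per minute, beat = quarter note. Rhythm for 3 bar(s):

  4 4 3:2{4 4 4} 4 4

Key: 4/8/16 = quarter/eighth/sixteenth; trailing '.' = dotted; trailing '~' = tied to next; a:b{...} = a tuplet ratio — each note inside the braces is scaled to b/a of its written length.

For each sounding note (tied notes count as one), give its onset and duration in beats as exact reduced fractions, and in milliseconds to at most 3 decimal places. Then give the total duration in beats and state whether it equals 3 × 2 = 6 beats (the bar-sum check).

1) 0.0ms=0b +666.667ms=1b
2) 666.667ms=1b +666.667ms=1b
3) 1333.333ms=2b +444.444ms=2/3b
4) 1777.778ms=8/3b +444.444ms=2/3b
5) 2222.222ms=10/3b +444.444ms=2/3b
6) 2666.667ms=4b +666.667ms=1b
7) 3333.333ms=5b +666.667ms=1b
Σ=6b of 6 (90bpm 2/4) — PASS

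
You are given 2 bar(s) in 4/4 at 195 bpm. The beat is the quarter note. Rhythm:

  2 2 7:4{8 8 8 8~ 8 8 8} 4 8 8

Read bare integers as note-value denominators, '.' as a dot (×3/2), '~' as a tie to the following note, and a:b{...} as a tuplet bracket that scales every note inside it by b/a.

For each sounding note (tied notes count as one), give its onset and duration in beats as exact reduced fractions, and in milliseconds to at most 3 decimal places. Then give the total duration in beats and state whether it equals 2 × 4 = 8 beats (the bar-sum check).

1) 0.0ms=0b +615.385ms=2b
2) 615.385ms=2b +615.385ms=2b
3) 1230.769ms=4b +87.912ms=2/7b
4) 1318.681ms=30/7b +87.912ms=2/7b
5) 1406.593ms=32/7b +87.912ms=2/7b
6) 1494.505ms=34/7b +175.824ms=4/7b
7) 1670.33ms=38/7b +87.912ms=2/7b
8) 1758.242ms=40/7b +87.912ms=2/7b
9) 1846.154ms=6b +307.692ms=1b
10) 2153.846ms=7b +153.846ms=1/2b
11) 2307.692ms=15/2b +153.846ms=1/2b
Σ=8b of 8 (195bpm 4/4) — PASS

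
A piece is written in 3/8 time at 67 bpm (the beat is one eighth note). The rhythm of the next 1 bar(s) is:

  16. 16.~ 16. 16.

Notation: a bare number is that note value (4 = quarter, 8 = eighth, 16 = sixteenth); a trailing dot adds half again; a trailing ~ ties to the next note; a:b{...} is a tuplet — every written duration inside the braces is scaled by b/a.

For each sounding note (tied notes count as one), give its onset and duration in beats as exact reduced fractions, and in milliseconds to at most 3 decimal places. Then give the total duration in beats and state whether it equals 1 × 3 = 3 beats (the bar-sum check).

1) 0.0ms=0b +671.642ms=3/4b
2) 671.642ms=3/4b +1343.284ms=3/2b
3) 2014.925ms=9/4b +671.642ms=3/4b
Σ=3b of 3 (67bpm 3/8) — PASS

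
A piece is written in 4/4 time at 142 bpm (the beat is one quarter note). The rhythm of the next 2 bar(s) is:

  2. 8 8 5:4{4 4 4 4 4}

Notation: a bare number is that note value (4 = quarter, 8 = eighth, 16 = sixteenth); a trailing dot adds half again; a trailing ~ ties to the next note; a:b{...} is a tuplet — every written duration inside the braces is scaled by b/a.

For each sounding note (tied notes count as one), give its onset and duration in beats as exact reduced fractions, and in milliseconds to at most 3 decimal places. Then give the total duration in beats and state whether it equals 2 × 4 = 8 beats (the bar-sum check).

1) 0.0ms=0b +1267.606ms=3b
2) 1267.606ms=3b +211.268ms=1/2b
3) 1478.873ms=7/2b +211.268ms=1/2b
4) 1690.141ms=4b +338.028ms=4/5b
5) 2028.169ms=24/5b +338.028ms=4/5b
6) 2366.197ms=28/5b +338.028ms=4/5b
7) 2704.225ms=32/5b +338.028ms=4/5b
8) 3042.254ms=36/5b +338.028ms=4/5b
Σ=8b of 8 (142bpm 4/4) — PASS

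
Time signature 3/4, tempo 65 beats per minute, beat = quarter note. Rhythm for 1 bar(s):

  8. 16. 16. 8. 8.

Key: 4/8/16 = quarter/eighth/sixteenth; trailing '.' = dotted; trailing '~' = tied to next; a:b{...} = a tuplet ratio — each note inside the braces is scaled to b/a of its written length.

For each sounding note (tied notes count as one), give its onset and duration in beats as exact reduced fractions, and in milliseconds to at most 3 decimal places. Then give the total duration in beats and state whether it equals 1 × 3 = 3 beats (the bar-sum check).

1) 0.0ms=0b +692.308ms=3/4b
2) 692.308ms=3/4b +346.154ms=3/8b
3) 1038.462ms=9/8b +346.154ms=3/8b
4) 1384.615ms=3/2b +692.308ms=3/4b
5) 2076.923ms=9/4b +692.308ms=3/4b
Σ=3b of 3 (65bpm 3/4) — PASS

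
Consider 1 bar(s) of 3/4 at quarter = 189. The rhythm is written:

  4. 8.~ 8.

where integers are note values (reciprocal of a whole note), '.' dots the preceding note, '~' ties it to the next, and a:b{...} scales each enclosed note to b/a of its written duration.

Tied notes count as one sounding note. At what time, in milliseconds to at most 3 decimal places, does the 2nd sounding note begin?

1. 0.0ms @ 0 + 476.19ms (3/2)
2. 476.19ms @ 3/2 + 476.19ms (3/2)

note 2 onset = 3/2b = 476.19ms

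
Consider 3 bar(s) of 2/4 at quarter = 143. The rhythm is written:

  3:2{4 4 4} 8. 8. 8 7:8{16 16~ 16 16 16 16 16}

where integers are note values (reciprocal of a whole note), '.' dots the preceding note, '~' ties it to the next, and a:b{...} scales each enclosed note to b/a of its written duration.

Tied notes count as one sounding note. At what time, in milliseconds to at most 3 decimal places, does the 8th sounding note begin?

1. 0.0ms @ 0 + 279.72ms (2/3)
2. 279.72ms @ 2/3 + 279.72ms (2/3)
3. 559.441ms @ 4/3 + 279.72ms (2/3)
4. 839.161ms @ 2 + 314.685ms (3/4)
5. 1153.846ms @ 11/4 + 314.685ms (3/4)
6. 1468.531ms @ 7/2 + 209.79ms (1/2)
7. 1678.322ms @ 4 + 119.88ms (2/7)
8. 1798.202ms @ 30/7 + 239.76ms (4/7)
9. 2037.962ms @ 34/7 + 119.88ms (2/7)
10. 2157.842ms @ 36/7 + 119.88ms (2/7)
11. 2277.722ms @ 38/7 + 119.88ms (2/7)
12. 2397.602ms @ 40/7 + 119.88ms (2/7)

note 8 onset = 30/7b = 1798.202ms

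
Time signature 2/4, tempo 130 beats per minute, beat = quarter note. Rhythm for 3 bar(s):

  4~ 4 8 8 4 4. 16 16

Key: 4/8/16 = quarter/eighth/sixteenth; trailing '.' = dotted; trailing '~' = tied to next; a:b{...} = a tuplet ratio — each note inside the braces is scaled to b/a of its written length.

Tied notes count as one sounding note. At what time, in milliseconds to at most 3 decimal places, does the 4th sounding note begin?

note 4 onset = 3b = 1384.615ms

1. 0.0ms @ 0 + 923.077ms (2)
2. 923.077ms @ 2 + 230.769ms (1/2)
3. 1153.846ms @ 5/2 + 230.769ms (1/2)
4. 1384.615ms @ 3 + 461.538ms (1)
5. 1846.154ms @ 4 + 692.308ms (3/2)
6. 2538.462ms @ 11/2 + 115.385ms (1/4)
7. 2653.846ms @ 23/4 + 115.385ms (1/4)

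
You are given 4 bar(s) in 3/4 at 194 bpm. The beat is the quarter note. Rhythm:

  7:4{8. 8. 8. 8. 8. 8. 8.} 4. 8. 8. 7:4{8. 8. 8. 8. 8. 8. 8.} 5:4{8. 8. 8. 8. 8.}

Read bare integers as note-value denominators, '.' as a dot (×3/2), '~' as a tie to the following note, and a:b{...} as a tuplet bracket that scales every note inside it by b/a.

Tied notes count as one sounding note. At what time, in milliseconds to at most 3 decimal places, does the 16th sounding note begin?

1. 0.0ms @ 0 + 132.548ms (3/7)
2. 132.548ms @ 3/7 + 132.548ms (3/7)
3. 265.096ms @ 6/7 + 132.548ms (3/7)
4. 397.644ms @ 9/7 + 132.548ms (3/7)
5. 530.191ms @ 12/7 + 132.548ms (3/7)
6. 662.739ms @ 15/7 + 132.548ms (3/7)
7. 795.287ms @ 18/7 + 132.548ms (3/7)
8. 927.835ms @ 3 + 463.918ms (3/2)
9. 1391.753ms @ 9/2 + 231.959ms (3/4)
10. 1623.711ms @ 21/4 + 231.959ms (3/4)
11. 1855.67ms @ 6 + 132.548ms (3/7)
12. 1988.218ms @ 45/7 + 132.548ms (3/7)
13. 2120.766ms @ 48/7 + 132.548ms (3/7)
14. 2253.314ms @ 51/7 + 132.548ms (3/7)
15. 2385.862ms @ 54/7 + 132.548ms (3/7)
16. 2518.409ms @ 57/7 + 132.548ms (3/7)
17. 2650.957ms @ 60/7 + 132.548ms (3/7)
18. 2783.505ms @ 9 + 185.567ms (3/5)
19. 2969.072ms @ 48/5 + 185.567ms (3/5)
20. 3154.639ms @ 51/5 + 185.567ms (3/5)
21. 3340.206ms @ 54/5 + 185.567ms (3/5)
22. 3525.773ms @ 57/5 + 185.567ms (3/5)

note 16 onset = 57/7b = 2518.409ms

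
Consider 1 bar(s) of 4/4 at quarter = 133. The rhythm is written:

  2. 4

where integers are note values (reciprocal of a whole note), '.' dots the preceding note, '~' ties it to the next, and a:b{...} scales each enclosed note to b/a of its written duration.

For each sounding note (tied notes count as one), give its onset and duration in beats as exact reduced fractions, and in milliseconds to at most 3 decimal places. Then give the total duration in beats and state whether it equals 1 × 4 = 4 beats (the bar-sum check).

1) 0.0ms=0b +1353.383ms=3b
2) 1353.383ms=3b +451.128ms=1b
Σ=4b of 4 (133bpm 4/4) — PASS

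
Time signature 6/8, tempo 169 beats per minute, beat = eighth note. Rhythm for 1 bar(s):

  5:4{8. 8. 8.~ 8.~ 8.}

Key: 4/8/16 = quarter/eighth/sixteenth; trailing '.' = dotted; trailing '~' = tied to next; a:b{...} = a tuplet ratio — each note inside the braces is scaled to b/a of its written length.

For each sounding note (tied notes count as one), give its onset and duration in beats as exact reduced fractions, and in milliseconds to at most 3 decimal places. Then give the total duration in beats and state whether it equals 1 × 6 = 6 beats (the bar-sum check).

1) 0.0ms=0b +426.036ms=6/5b
2) 426.036ms=6/5b +426.036ms=6/5b
3) 852.071ms=12/5b +1278.107ms=18/5b
Σ=6b of 6 (169bpm 6/8) — PASS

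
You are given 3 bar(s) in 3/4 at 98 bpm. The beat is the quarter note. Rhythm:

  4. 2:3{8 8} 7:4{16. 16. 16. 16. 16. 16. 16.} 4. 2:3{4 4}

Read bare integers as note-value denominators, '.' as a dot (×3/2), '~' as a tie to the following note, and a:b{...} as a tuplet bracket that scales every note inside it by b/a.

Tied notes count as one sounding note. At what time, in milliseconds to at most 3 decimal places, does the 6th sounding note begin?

note 6 onset = 24/7b = 2099.125ms

1. 0.0ms @ 0 + 918.367ms (3/2)
2. 918.367ms @ 3/2 + 459.184ms (3/4)
3. 1377.551ms @ 9/4 + 459.184ms (3/4)
4. 1836.735ms @ 3 + 131.195ms (3/14)
5. 1967.93ms @ 45/14 + 131.195ms (3/14)
6. 2099.125ms @ 24/7 + 131.195ms (3/14)
7. 2230.321ms @ 51/14 + 131.195ms (3/14)
8. 2361.516ms @ 27/7 + 131.195ms (3/14)
9. 2492.711ms @ 57/14 + 131.195ms (3/14)
10. 2623.907ms @ 30/7 + 131.195ms (3/14)
11. 2755.102ms @ 9/2 + 918.367ms (3/2)
12. 3673.469ms @ 6 + 918.367ms (3/2)
13. 4591.837ms @ 15/2 + 918.367ms (3/2)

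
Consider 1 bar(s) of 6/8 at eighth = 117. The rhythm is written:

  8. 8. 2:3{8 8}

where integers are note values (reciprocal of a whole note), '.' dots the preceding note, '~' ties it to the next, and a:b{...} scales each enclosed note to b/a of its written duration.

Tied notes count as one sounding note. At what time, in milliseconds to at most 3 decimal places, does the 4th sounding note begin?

1. 0.0ms @ 0 + 769.231ms (3/2)
2. 769.231ms @ 3/2 + 769.231ms (3/2)
3. 1538.462ms @ 3 + 769.231ms (3/2)
4. 2307.692ms @ 9/2 + 769.231ms (3/2)

note 4 onset = 9/2b = 2307.692ms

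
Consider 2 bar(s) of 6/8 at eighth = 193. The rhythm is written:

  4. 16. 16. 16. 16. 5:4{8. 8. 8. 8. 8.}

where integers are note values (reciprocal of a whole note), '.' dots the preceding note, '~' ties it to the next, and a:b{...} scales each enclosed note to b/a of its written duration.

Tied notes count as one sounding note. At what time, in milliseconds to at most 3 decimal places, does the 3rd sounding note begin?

1. 0.0ms @ 0 + 932.642ms (3)
2. 932.642ms @ 3 + 233.161ms (3/4)
3. 1165.803ms @ 15/4 + 233.161ms (3/4)
4. 1398.964ms @ 9/2 + 233.161ms (3/4)
5. 1632.124ms @ 21/4 + 233.161ms (3/4)
6. 1865.285ms @ 6 + 373.057ms (6/5)
7. 2238.342ms @ 36/5 + 373.057ms (6/5)
8. 2611.399ms @ 42/5 + 373.057ms (6/5)
9. 2984.456ms @ 48/5 + 373.057ms (6/5)
10. 3357.513ms @ 54/5 + 373.057ms (6/5)

note 3 onset = 15/4b = 1165.803ms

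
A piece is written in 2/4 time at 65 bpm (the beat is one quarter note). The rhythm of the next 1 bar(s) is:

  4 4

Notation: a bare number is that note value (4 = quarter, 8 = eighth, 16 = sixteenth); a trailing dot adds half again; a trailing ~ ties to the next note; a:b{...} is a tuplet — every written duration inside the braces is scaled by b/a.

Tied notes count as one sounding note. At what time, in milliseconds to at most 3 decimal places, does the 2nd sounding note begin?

1. 0.0ms @ 0 + 923.077ms (1)
2. 923.077ms @ 1 + 923.077ms (1)

note 2 onset = 1b = 923.077ms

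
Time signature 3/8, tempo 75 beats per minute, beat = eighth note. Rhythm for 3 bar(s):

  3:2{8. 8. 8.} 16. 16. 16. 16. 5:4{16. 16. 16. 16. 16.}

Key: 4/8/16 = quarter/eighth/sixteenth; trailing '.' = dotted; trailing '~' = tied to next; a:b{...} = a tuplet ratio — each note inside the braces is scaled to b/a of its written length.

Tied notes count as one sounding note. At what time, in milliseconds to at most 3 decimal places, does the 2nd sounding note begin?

note 2 onset = 1b = 800.0ms

1. 0.0ms @ 0 + 800.0ms (1)
2. 800.0ms @ 1 + 800.0ms (1)
3. 1600.0ms @ 2 + 800.0ms (1)
4. 2400.0ms @ 3 + 600.0ms (3/4)
5. 3000.0ms @ 15/4 + 600.0ms (3/4)
6. 3600.0ms @ 9/2 + 600.0ms (3/4)
7. 4200.0ms @ 21/4 + 600.0ms (3/4)
8. 4800.0ms @ 6 + 480.0ms (3/5)
9. 5280.0ms @ 33/5 + 480.0ms (3/5)
10. 5760.0ms @ 36/5 + 480.0ms (3/5)
11. 6240.0ms @ 39/5 + 480.0ms (3/5)
12. 6720.0ms @ 42/5 + 480.0ms (3/5)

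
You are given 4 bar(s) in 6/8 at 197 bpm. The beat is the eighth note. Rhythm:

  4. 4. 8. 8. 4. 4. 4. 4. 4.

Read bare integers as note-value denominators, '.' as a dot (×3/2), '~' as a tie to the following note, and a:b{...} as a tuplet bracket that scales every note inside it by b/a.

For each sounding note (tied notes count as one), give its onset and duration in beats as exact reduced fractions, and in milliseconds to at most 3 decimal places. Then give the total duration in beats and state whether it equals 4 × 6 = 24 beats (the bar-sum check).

1) 0.0ms=0b +913.706ms=3b
2) 913.706ms=3b +913.706ms=3b
3) 1827.411ms=6b +456.853ms=3/2b
4) 2284.264ms=15/2b +456.853ms=3/2b
5) 2741.117ms=9b +913.706ms=3b
6) 3654.822ms=12b +913.706ms=3b
7) 4568.528ms=15b +913.706ms=3b
8) 5482.234ms=18b +913.706ms=3b
9) 6395.939ms=21b +913.706ms=3b
Σ=24b of 24 (197bpm 6/8) — PASS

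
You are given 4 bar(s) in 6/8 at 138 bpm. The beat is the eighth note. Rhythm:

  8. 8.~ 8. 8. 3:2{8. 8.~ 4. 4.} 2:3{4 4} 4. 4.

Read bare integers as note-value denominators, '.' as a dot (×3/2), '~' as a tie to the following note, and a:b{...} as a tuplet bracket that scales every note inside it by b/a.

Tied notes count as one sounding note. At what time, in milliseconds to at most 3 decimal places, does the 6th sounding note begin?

1. 0.0ms @ 0 + 652.174ms (3/2)
2. 652.174ms @ 3/2 + 1304.348ms (3)
3. 1956.522ms @ 9/2 + 652.174ms (3/2)
4. 2608.696ms @ 6 + 434.783ms (1)
5. 3043.478ms @ 7 + 1304.348ms (3)
6. 4347.826ms @ 10 + 869.565ms (2)
7. 5217.391ms @ 12 + 1304.348ms (3)
8. 6521.739ms @ 15 + 1304.348ms (3)
9. 7826.087ms @ 18 + 1304.348ms (3)
10. 9130.435ms @ 21 + 1304.348ms (3)

note 6 onset = 10b = 4347.826ms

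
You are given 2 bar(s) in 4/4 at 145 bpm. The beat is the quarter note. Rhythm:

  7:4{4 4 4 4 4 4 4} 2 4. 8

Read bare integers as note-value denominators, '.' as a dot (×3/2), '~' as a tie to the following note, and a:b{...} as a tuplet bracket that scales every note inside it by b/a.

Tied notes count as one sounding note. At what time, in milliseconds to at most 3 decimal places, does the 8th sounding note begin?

note 8 onset = 4b = 1655.172ms

1. 0.0ms @ 0 + 236.453ms (4/7)
2. 236.453ms @ 4/7 + 236.453ms (4/7)
3. 472.906ms @ 8/7 + 236.453ms (4/7)
4. 709.36ms @ 12/7 + 236.453ms (4/7)
5. 945.813ms @ 16/7 + 236.453ms (4/7)
6. 1182.266ms @ 20/7 + 236.453ms (4/7)
7. 1418.719ms @ 24/7 + 236.453ms (4/7)
8. 1655.172ms @ 4 + 827.586ms (2)
9. 2482.759ms @ 6 + 620.69ms (3/2)
10. 3103.448ms @ 15/2 + 206.897ms (1/2)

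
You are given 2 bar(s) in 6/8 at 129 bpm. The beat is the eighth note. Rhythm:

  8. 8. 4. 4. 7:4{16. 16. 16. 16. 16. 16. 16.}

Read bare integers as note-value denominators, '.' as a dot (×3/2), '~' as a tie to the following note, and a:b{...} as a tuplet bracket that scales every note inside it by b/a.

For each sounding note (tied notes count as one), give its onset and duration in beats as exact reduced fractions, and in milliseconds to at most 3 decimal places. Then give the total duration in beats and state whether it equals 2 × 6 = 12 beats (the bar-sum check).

1) 0.0ms=0b +697.674ms=3/2b
2) 697.674ms=3/2b +697.674ms=3/2b
3) 1395.349ms=3b +1395.349ms=3b
4) 2790.698ms=6b +1395.349ms=3b
5) 4186.047ms=9b +199.336ms=3/7b
6) 4385.382ms=66/7b +199.336ms=3/7b
7) 4584.718ms=69/7b +199.336ms=3/7b
8) 4784.053ms=72/7b +199.336ms=3/7b
9) 4983.389ms=75/7b +199.336ms=3/7b
10) 5182.724ms=78/7b +199.336ms=3/7b
11) 5382.06ms=81/7b +199.336ms=3/7b
Σ=12b of 12 (129bpm 6/8) — PASS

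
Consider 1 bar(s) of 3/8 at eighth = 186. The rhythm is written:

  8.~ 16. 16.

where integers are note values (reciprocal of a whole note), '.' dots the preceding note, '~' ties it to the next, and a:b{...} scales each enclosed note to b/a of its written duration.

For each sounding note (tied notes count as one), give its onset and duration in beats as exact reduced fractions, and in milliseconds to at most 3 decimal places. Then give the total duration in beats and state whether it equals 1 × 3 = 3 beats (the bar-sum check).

1) 0.0ms=0b +725.806ms=9/4b
2) 725.806ms=9/4b +241.935ms=3/4b
Σ=3b of 3 (186bpm 3/8) — PASS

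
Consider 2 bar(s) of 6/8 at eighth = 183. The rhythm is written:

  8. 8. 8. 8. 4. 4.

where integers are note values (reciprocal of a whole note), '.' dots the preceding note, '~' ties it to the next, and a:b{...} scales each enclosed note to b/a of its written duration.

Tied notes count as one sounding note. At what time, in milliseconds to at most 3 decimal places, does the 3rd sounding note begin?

1. 0.0ms @ 0 + 491.803ms (3/2)
2. 491.803ms @ 3/2 + 491.803ms (3/2)
3. 983.607ms @ 3 + 491.803ms (3/2)
4. 1475.41ms @ 9/2 + 491.803ms (3/2)
5. 1967.213ms @ 6 + 983.607ms (3)
6. 2950.82ms @ 9 + 983.607ms (3)

note 3 onset = 3b = 983.607ms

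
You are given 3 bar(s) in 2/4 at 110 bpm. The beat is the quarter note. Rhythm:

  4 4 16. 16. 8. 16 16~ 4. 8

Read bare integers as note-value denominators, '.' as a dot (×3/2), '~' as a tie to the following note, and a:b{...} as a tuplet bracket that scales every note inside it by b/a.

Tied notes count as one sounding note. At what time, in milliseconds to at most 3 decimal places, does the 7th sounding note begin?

1. 0.0ms @ 0 + 545.455ms (1)
2. 545.455ms @ 1 + 545.455ms (1)
3. 1090.909ms @ 2 + 204.545ms (3/8)
4. 1295.455ms @ 19/8 + 204.545ms (3/8)
5. 1500.0ms @ 11/4 + 409.091ms (3/4)
6. 1909.091ms @ 7/2 + 136.364ms (1/4)
7. 2045.455ms @ 15/4 + 954.545ms (7/4)
8. 3000.0ms @ 11/2 + 272.727ms (1/2)

note 7 onset = 15/4b = 2045.455ms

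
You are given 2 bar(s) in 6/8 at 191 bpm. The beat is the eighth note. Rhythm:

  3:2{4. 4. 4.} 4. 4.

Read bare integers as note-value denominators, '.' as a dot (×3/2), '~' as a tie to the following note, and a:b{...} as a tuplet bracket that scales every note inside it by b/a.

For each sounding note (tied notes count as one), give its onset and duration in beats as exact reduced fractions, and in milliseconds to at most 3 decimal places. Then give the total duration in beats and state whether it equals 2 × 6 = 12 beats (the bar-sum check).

1) 0.0ms=0b +628.272ms=2b
2) 628.272ms=2b +628.272ms=2b
3) 1256.545ms=4b +628.272ms=2b
4) 1884.817ms=6b +942.408ms=3b
5) 2827.225ms=9b +942.408ms=3b
Σ=12b of 12 (191bpm 6/8) — PASS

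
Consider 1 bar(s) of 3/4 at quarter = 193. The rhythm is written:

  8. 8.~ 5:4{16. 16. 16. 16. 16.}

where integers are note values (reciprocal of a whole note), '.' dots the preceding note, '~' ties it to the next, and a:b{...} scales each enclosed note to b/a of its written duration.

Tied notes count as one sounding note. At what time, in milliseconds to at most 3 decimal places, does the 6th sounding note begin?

note 6 onset = 27/10b = 839.378ms

1. 0.0ms @ 0 + 233.161ms (3/4)
2. 233.161ms @ 3/4 + 326.425ms (21/20)
3. 559.585ms @ 9/5 + 93.264ms (3/10)
4. 652.85ms @ 21/10 + 93.264ms (3/10)
5. 746.114ms @ 12/5 + 93.264ms (3/10)
6. 839.378ms @ 27/10 + 93.264ms (3/10)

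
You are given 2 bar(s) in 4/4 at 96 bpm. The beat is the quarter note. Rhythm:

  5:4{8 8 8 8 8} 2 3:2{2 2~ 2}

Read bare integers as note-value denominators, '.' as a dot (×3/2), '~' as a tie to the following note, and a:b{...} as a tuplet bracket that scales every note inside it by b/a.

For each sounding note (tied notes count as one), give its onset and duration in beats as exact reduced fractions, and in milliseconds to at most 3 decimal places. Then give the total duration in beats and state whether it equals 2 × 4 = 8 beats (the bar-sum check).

1) 0.0ms=0b +250.0ms=2/5b
2) 250.0ms=2/5b +250.0ms=2/5b
3) 500.0ms=4/5b +250.0ms=2/5b
4) 750.0ms=6/5b +250.0ms=2/5b
5) 1000.0ms=8/5b +250.0ms=2/5b
6) 1250.0ms=2b +1250.0ms=2b
7) 2500.0ms=4b +833.333ms=4/3b
8) 3333.333ms=16/3b +1666.667ms=8/3b
Σ=8b of 8 (96bpm 4/4) — PASS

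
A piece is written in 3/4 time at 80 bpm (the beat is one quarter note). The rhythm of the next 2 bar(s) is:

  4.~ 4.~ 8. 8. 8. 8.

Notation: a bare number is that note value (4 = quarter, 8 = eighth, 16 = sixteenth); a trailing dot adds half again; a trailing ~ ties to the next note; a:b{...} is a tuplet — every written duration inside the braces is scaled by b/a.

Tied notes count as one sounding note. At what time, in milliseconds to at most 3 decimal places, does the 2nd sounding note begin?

note 2 onset = 15/4b = 2812.5ms

1. 0.0ms @ 0 + 2812.5ms (15/4)
2. 2812.5ms @ 15/4 + 562.5ms (3/4)
3. 3375.0ms @ 9/2 + 562.5ms (3/4)
4. 3937.5ms @ 21/4 + 562.5ms (3/4)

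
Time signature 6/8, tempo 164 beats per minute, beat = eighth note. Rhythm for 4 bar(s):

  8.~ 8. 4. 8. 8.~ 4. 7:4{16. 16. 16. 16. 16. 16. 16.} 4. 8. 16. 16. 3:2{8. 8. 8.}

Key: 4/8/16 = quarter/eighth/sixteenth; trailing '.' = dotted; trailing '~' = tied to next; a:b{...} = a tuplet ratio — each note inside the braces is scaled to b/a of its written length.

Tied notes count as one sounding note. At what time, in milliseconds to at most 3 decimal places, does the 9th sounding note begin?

note 9 onset = 96/7b = 5017.422ms

1. 0.0ms @ 0 + 1097.561ms (3)
2. 1097.561ms @ 3 + 1097.561ms (3)
3. 2195.122ms @ 6 + 548.78ms (3/2)
4. 2743.902ms @ 15/2 + 1646.341ms (9/2)
5. 4390.244ms @ 12 + 156.794ms (3/7)
6. 4547.038ms @ 87/7 + 156.794ms (3/7)
7. 4703.833ms @ 90/7 + 156.794ms (3/7)
8. 4860.627ms @ 93/7 + 156.794ms (3/7)
9. 5017.422ms @ 96/7 + 156.794ms (3/7)
10. 5174.216ms @ 99/7 + 156.794ms (3/7)
11. 5331.01ms @ 102/7 + 156.794ms (3/7)
12. 5487.805ms @ 15 + 1097.561ms (3)
13. 6585.366ms @ 18 + 548.78ms (3/2)
14. 7134.146ms @ 39/2 + 274.39ms (3/4)
15. 7408.537ms @ 81/4 + 274.39ms (3/4)
16. 7682.927ms @ 21 + 365.854ms (1)
17. 8048.78ms @ 22 + 365.854ms (1)
18. 8414.634ms @ 23 + 365.854ms (1)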